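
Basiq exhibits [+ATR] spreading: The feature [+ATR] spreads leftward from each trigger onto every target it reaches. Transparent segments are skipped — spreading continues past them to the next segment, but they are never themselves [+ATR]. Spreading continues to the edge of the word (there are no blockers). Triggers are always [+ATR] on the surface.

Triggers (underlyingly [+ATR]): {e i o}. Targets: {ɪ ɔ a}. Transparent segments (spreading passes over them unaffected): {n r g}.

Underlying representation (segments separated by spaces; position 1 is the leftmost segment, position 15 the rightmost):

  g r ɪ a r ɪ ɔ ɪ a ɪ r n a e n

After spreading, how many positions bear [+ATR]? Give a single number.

From /e/ at 14 leftward: 13 /a/ → [+ATR]; 12 /n/ transparent; 11 /r/ transparent; 10 /ɪ/ → [+ATR]; 9 /a/ → [+ATR]; 8 /ɪ/ → [+ATR]; 7 /ɔ/ → [+ATR]; 6 /ɪ/ → [+ATR]; 5 /r/ transparent; 4 /a/ → [+ATR]; 3 /ɪ/ → [+ATR]; 2 /r/ transparent; 1 /g/ transparent; word edge.
[+ATR] positions on the surface: 3 4 6 7 8 9 10 13 14.

9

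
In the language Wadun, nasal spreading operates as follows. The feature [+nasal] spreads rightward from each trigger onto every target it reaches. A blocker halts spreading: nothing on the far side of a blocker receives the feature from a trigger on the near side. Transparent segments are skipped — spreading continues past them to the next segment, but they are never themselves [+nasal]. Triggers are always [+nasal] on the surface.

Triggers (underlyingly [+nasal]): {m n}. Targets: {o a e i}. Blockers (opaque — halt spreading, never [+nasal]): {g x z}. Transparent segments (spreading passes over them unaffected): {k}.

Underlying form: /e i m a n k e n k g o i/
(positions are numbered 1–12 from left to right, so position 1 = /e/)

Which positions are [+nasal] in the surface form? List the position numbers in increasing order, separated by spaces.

From /m/ at 3 rightward: 4 /a/ → [+nasal]; 5 /n/ is itself a trigger — this domain ends here.
From /n/ at 5 rightward: 6 /k/ transparent; 7 /e/ → [+nasal]; 8 /n/ is itself a trigger — this domain ends here.
From /n/ at 8 rightward: 9 /k/ transparent; 10 /g/ blocks.
Targets with no active source: positions 1 2 11 12 stay [-nasal].

3 4 5 7 8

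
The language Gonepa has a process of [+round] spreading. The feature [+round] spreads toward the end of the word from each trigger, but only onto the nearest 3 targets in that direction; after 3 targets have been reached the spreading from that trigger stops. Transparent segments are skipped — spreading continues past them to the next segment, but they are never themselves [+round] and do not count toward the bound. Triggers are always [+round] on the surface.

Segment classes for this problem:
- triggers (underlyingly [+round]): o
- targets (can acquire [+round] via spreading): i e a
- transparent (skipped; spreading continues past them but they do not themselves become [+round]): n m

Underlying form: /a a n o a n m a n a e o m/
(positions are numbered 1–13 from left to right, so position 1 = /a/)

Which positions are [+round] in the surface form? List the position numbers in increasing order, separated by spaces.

From /o/ at 4 rightward: 5 /a/ → [+round]; 6 /n/ transparent; 7 /m/ transparent; 8 /a/ → [+round]; 9 /n/ transparent; 10 /a/ → [+round]; bound reached.
From /o/ at 12 rightward: 13 /m/ transparent; word edge.
Targets with no active source: positions 1 2 11 stay [-round].

4 5 8 10 12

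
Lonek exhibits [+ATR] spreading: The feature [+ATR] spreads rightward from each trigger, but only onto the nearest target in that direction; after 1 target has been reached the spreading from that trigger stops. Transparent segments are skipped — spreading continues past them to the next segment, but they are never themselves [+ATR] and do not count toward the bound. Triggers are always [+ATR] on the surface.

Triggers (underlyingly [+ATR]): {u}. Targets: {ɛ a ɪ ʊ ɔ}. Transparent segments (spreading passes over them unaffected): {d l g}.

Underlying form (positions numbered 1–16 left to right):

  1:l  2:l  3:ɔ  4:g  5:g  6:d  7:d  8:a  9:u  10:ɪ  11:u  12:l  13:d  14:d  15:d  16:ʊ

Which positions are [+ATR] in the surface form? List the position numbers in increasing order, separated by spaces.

9 10 11 16

From /u/ at 9 rightward: 10 /ɪ/ → [+ATR]; bound reached.
From /u/ at 11 rightward: 12 /l/ transparent; 13 /d/ transparent; 14 /d/ transparent; 15 /d/ transparent; 16 /ʊ/ → [+ATR]; bound reached.
Targets with no active source: positions 3 8 stay [-ATR].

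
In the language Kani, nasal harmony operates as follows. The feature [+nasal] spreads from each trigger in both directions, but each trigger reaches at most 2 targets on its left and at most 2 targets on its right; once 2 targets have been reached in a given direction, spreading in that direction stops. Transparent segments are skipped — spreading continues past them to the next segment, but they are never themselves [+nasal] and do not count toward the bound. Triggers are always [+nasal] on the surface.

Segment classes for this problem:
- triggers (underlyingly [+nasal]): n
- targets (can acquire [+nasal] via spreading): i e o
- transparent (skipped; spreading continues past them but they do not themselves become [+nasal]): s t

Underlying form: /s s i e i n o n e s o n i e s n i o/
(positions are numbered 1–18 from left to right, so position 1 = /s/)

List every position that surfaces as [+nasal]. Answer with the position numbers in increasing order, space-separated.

From /n/ at 6 rightward: 7 /o/ → [+nasal]; 8 /n/ is itself a trigger — this domain ends here.
From /n/ at 6 leftward: 5 /i/ → [+nasal]; 4 /e/ → [+nasal]; bound reached.
From /n/ at 8 rightward: 9 /e/ → [+nasal]; 10 /s/ transparent; 11 /o/ → [+nasal]; bound reached.
From /n/ at 8 leftward: 7 /o/ → [+nasal]; 6 /n/ is itself a trigger — this domain ends here.
From /n/ at 12 rightward: 13 /i/ → [+nasal]; 14 /e/ → [+nasal]; bound reached.
From /n/ at 12 leftward: 11 /o/ → [+nasal]; 10 /s/ transparent; 9 /e/ → [+nasal]; bound reached.
From /n/ at 16 rightward: 17 /i/ → [+nasal]; 18 /o/ → [+nasal]; bound reached.
From /n/ at 16 leftward: 15 /s/ transparent; 14 /e/ → [+nasal]; 13 /i/ → [+nasal]; bound reached.
Target with no active source: position 3 stays [-nasal].

4 5 6 7 8 9 11 12 13 14 16 17 18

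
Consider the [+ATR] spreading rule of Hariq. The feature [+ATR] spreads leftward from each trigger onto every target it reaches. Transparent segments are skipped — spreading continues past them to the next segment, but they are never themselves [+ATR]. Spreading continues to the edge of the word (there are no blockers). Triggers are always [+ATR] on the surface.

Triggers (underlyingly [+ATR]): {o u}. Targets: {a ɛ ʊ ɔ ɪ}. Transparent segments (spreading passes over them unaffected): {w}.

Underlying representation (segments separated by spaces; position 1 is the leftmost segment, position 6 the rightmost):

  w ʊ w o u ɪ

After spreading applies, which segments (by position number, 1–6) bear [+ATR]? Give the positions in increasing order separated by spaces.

2 4 5

From /o/ at 4 leftward: 3 /w/ transparent; 2 /ʊ/ → [+ATR]; 1 /w/ transparent; word edge.
From /u/ at 5 leftward: 4 /o/ is itself a trigger — this domain ends here.
Target with no active source: position 6 stays [-ATR].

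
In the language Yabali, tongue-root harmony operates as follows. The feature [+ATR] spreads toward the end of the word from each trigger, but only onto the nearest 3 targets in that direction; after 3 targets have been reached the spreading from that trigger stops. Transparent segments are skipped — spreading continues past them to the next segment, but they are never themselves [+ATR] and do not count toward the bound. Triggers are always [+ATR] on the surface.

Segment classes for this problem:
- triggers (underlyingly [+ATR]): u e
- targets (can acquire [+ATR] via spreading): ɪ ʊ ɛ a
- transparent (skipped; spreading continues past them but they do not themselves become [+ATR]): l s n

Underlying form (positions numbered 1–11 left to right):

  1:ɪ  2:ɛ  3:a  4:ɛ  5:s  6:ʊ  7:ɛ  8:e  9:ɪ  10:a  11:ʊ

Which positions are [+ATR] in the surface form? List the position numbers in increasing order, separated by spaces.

8 9 10 11

From /e/ at 8 rightward: 9 /ɪ/ → [+ATR]; 10 /a/ → [+ATR]; 11 /ʊ/ → [+ATR]; bound reached.
Targets with no active source: positions 1 2 3 4 6 7 stay [-ATR].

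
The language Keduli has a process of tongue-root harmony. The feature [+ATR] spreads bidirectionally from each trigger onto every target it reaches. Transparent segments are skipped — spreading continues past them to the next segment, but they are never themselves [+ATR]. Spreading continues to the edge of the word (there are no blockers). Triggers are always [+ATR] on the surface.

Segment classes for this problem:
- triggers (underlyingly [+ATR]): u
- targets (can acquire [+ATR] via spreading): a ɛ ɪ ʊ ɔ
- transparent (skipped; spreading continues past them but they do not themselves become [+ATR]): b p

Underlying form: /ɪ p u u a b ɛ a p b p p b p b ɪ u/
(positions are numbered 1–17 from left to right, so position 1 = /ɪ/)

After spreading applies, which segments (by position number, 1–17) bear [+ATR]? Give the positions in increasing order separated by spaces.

1 3 4 5 7 8 16 17

From /u/ at 3 rightward: 4 /u/ is itself a trigger — this domain ends here.
From /u/ at 3 leftward: 2 /p/ transparent; 1 /ɪ/ → [+ATR]; word edge.
From /u/ at 4 rightward: 5 /a/ → [+ATR]; 6 /b/ transparent; 7 /ɛ/ → [+ATR]; 8 /a/ → [+ATR]; 9 /p/ transparent; 10 /b/ transparent; 11 /p/ transparent; 12 /p/ transparent; 13 /b/ transparent; 14 /p/ transparent; 15 /b/ transparent; 16 /ɪ/ → [+ATR]; 17 /u/ is itself a trigger — this domain ends here.
From /u/ at 4 leftward: 3 /u/ is itself a trigger — this domain ends here.
From /u/ at 17 rightward: word edge.
From /u/ at 17 leftward: 16 /ɪ/ → [+ATR]; 15 /b/ transparent; 14 /p/ transparent; 13 /b/ transparent; 12 /p/ transparent; 11 /p/ transparent; 10 /b/ transparent; 9 /p/ transparent; 8 /a/ → [+ATR]; 7 /ɛ/ → [+ATR]; 6 /b/ transparent; 5 /a/ → [+ATR]; 4 /u/ is itself a trigger — this domain ends here.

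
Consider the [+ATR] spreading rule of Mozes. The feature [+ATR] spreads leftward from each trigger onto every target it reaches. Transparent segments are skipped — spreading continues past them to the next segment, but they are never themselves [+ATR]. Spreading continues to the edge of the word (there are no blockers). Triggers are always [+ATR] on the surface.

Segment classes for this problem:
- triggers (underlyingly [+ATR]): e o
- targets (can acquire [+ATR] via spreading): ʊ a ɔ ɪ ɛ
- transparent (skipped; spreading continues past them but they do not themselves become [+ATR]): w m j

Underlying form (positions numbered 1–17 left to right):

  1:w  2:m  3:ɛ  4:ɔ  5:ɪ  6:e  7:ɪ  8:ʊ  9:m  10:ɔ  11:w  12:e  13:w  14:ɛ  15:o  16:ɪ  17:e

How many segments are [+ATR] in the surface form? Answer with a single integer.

From /e/ at 6 leftward: 5 /ɪ/ → [+ATR]; 4 /ɔ/ → [+ATR]; 3 /ɛ/ → [+ATR]; 2 /m/ transparent; 1 /w/ transparent; word edge.
From /e/ at 12 leftward: 11 /w/ transparent; 10 /ɔ/ → [+ATR]; 9 /m/ transparent; 8 /ʊ/ → [+ATR]; 7 /ɪ/ → [+ATR]; 6 /e/ is itself a trigger — this domain ends here.
From /o/ at 15 leftward: 14 /ɛ/ → [+ATR]; 13 /w/ transparent; 12 /e/ is itself a trigger — this domain ends here.
From /e/ at 17 leftward: 16 /ɪ/ → [+ATR]; 15 /o/ is itself a trigger — this domain ends here.
[+ATR] positions on the surface: 3 4 5 6 7 8 10 12 14 15 16 17.

12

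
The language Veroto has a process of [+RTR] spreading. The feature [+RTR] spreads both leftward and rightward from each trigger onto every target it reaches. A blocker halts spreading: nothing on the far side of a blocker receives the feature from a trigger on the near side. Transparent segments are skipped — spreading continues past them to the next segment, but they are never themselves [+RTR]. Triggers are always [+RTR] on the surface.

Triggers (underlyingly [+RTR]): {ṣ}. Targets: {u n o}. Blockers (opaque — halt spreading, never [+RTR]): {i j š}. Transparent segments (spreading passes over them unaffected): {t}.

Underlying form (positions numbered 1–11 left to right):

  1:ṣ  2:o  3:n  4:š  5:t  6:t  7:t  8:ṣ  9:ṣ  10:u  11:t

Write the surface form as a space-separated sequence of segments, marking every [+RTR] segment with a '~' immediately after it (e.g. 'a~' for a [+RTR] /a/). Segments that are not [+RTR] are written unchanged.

From /ṣ/ at 1 rightward: 2 /o/ → [+RTR]; 3 /n/ → [+RTR]; 4 /š/ blocks.
From /ṣ/ at 1 leftward: word edge.
From /ṣ/ at 8 rightward: 9 /ṣ/ is itself a trigger — this domain ends here.
From /ṣ/ at 8 leftward: 7 /t/ transparent; 6 /t/ transparent; 5 /t/ transparent; 4 /š/ blocks.
From /ṣ/ at 9 rightward: 10 /u/ → [+RTR]; 11 /t/ transparent; word edge.
From /ṣ/ at 9 leftward: 8 /ṣ/ is itself a trigger — this domain ends here.
[+RTR] positions on the surface: 1 2 3 8 9 10.

ṣ~ o~ n~ š t t t ṣ~ ṣ~ u~ t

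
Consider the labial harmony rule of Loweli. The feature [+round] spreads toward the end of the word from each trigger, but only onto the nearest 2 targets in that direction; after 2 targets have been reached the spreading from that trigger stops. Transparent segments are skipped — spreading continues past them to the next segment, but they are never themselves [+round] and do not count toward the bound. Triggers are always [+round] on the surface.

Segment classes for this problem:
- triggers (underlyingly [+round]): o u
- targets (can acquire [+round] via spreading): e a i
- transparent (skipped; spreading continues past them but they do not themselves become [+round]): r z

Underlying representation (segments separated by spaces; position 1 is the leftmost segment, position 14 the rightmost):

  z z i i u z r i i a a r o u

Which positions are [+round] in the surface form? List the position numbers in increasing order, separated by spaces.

From /u/ at 5 rightward: 6 /z/ transparent; 7 /r/ transparent; 8 /i/ → [+round]; 9 /i/ → [+round]; bound reached.
From /o/ at 13 rightward: 14 /u/ is itself a trigger — this domain ends here.
From /u/ at 14 rightward: word edge.
Targets with no active source: positions 3 4 10 11 stay [-round].

5 8 9 13 14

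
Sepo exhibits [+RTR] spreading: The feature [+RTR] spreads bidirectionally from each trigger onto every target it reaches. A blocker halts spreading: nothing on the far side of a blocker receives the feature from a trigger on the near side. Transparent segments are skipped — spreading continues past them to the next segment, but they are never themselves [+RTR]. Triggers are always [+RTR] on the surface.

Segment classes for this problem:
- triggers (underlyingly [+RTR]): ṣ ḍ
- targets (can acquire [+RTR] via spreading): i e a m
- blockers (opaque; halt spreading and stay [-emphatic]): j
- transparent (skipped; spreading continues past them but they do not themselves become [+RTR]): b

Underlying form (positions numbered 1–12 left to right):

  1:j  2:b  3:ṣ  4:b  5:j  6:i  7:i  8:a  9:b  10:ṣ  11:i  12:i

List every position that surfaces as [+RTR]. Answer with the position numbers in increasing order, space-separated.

From /ṣ/ at 3 rightward: 4 /b/ transparent; 5 /j/ blocks.
From /ṣ/ at 3 leftward: 2 /b/ transparent; 1 /j/ blocks.
From /ṣ/ at 10 rightward: 11 /i/ → [+RTR]; 12 /i/ → [+RTR]; word edge.
From /ṣ/ at 10 leftward: 9 /b/ transparent; 8 /a/ → [+RTR]; 7 /i/ → [+RTR]; 6 /i/ → [+RTR]; 5 /j/ blocks.

3 6 7 8 10 11 12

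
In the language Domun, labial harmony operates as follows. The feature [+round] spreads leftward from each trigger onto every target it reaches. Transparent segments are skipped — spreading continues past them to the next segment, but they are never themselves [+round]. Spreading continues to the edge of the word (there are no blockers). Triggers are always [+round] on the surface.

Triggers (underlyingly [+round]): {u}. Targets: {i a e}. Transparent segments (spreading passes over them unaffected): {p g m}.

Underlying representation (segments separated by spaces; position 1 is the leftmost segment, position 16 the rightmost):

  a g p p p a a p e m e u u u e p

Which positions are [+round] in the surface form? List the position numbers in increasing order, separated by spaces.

From /u/ at 12 leftward: 11 /e/ → [+round]; 10 /m/ transparent; 9 /e/ → [+round]; 8 /p/ transparent; 7 /a/ → [+round]; 6 /a/ → [+round]; 5 /p/ transparent; 4 /p/ transparent; 3 /p/ transparent; 2 /g/ transparent; 1 /a/ → [+round]; word edge.
From /u/ at 13 leftward: 12 /u/ is itself a trigger — this domain ends here.
From /u/ at 14 leftward: 13 /u/ is itself a trigger — this domain ends here.
Target with no active source: position 15 stays [-round].

1 6 7 9 11 12 13 14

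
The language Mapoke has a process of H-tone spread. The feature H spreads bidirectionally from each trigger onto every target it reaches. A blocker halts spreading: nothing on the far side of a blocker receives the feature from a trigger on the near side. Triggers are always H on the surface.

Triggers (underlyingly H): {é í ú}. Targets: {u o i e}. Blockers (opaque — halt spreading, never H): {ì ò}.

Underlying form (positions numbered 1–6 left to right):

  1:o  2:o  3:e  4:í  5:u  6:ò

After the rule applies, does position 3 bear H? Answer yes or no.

From /í/ at 4 rightward: 5 /u/ → H; 6 /ò/ blocks.
From /í/ at 4 leftward: 3 /e/ → H; 2 /o/ → H; 1 /o/ → H; word edge.
H positions on the surface: 1 2 3 4 5.

yes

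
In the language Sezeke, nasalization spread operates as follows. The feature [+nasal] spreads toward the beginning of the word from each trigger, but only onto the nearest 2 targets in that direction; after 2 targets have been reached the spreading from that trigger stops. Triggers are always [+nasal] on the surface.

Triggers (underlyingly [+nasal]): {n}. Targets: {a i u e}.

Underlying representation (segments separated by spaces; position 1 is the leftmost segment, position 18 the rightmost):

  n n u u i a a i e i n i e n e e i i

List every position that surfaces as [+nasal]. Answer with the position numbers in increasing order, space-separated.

From /n/ at 1 leftward: word edge.
From /n/ at 2 leftward: 1 /n/ is itself a trigger — this domain ends here.
From /n/ at 11 leftward: 10 /i/ → [+nasal]; 9 /e/ → [+nasal]; bound reached.
From /n/ at 14 leftward: 13 /e/ → [+nasal]; 12 /i/ → [+nasal]; bound reached.
Targets with no active source: positions 3 4 5 6 7 8 15 16 17 18 stay [-nasal].

1 2 9 10 11 12 13 14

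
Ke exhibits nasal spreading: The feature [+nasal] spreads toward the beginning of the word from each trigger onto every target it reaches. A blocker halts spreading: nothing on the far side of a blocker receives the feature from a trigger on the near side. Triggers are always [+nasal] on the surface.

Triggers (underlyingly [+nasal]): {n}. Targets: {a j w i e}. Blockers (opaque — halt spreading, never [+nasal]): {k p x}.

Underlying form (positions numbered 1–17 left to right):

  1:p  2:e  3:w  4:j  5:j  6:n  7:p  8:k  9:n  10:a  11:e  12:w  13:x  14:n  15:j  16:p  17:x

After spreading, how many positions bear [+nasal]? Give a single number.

7

From /n/ at 6 leftward: 5 /j/ → [+nasal]; 4 /j/ → [+nasal]; 3 /w/ → [+nasal]; 2 /e/ → [+nasal]; 1 /p/ blocks.
From /n/ at 9 leftward: 8 /k/ blocks.
From /n/ at 14 leftward: 13 /x/ blocks.
Targets with no active source: positions 10 11 12 15 stay [-nasal].
[+nasal] positions on the surface: 2 3 4 5 6 9 14.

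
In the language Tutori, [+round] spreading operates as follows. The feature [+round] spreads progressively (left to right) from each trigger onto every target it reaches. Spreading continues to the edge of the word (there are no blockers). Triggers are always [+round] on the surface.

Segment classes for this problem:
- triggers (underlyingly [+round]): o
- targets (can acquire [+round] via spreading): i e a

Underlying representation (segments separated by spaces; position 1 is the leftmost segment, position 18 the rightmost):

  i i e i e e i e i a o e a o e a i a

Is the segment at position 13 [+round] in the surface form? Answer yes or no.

From /o/ at 11 rightward: 12 /e/ → [+round]; 13 /a/ → [+round]; 14 /o/ is itself a trigger — this domain ends here.
From /o/ at 14 rightward: 15 /e/ → [+round]; 16 /a/ → [+round]; 17 /i/ → [+round]; 18 /a/ → [+round]; word edge.
Targets with no active source: positions 1 2 3 4 5 6 7 8 9 10 stay [-round].
[+round] positions on the surface: 11 12 13 14 15 16 17 18.

yes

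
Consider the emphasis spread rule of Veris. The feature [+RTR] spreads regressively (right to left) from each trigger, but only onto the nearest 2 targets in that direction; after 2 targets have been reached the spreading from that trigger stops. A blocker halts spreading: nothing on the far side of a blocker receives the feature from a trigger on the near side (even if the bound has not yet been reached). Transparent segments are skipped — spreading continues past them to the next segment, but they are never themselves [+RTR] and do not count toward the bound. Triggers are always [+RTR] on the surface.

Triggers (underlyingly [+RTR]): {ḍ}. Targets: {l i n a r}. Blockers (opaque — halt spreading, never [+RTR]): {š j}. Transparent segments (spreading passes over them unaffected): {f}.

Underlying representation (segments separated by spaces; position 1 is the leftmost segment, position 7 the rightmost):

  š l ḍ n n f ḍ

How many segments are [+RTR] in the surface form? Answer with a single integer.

From /ḍ/ at 3 leftward: 2 /l/ → [+RTR]; 1 /š/ blocks.
From /ḍ/ at 7 leftward: 6 /f/ transparent; 5 /n/ → [+RTR]; 4 /n/ → [+RTR]; bound reached.
[+RTR] positions on the surface: 2 3 4 5 7.

5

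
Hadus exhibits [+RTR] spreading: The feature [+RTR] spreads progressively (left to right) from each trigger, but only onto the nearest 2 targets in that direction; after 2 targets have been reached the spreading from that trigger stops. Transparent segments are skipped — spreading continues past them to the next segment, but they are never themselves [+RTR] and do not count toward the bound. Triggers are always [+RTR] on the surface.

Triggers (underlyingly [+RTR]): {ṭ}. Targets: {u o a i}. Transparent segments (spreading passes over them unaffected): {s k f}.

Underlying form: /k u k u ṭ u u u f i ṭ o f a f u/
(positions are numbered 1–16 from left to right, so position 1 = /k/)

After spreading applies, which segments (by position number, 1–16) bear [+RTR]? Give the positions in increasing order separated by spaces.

From /ṭ/ at 5 rightward: 6 /u/ → [+RTR]; 7 /u/ → [+RTR]; bound reached.
From /ṭ/ at 11 rightward: 12 /o/ → [+RTR]; 13 /f/ transparent; 14 /a/ → [+RTR]; bound reached.
Targets with no active source: positions 2 4 8 10 16 stay [-emphatic].

5 6 7 11 12 14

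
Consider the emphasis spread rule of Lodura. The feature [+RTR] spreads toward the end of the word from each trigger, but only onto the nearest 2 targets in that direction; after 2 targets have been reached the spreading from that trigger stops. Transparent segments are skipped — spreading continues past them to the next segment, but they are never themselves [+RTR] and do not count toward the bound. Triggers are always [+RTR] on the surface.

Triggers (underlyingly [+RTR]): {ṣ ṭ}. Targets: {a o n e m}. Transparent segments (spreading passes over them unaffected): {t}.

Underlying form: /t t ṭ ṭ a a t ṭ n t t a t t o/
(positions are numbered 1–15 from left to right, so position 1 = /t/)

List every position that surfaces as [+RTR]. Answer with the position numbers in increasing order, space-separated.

From /ṭ/ at 3 rightward: 4 /ṭ/ is itself a trigger — this domain ends here.
From /ṭ/ at 4 rightward: 5 /a/ → [+RTR]; 6 /a/ → [+RTR]; bound reached.
From /ṭ/ at 8 rightward: 9 /n/ → [+RTR]; 10 /t/ transparent; 11 /t/ transparent; 12 /a/ → [+RTR]; bound reached.
Target with no active source: position 15 stays [-emphatic].

3 4 5 6 8 9 12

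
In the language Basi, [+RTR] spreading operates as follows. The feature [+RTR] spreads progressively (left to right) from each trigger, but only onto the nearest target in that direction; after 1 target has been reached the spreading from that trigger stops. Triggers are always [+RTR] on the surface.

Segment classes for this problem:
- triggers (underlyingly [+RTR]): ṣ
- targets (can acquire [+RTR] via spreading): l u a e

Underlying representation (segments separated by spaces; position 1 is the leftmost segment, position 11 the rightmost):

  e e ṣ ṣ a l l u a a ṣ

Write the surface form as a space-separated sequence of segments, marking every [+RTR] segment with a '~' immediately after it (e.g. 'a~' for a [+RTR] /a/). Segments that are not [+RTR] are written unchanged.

From /ṣ/ at 3 rightward: 4 /ṣ/ is itself a trigger — this domain ends here.
From /ṣ/ at 4 rightward: 5 /a/ → [+RTR]; bound reached.
From /ṣ/ at 11 rightward: word edge.
Targets with no active source: positions 1 2 6 7 8 9 10 stay [-emphatic].
[+RTR] positions on the surface: 3 4 5 11.

e e ṣ~ ṣ~ a~ l l u a a ṣ~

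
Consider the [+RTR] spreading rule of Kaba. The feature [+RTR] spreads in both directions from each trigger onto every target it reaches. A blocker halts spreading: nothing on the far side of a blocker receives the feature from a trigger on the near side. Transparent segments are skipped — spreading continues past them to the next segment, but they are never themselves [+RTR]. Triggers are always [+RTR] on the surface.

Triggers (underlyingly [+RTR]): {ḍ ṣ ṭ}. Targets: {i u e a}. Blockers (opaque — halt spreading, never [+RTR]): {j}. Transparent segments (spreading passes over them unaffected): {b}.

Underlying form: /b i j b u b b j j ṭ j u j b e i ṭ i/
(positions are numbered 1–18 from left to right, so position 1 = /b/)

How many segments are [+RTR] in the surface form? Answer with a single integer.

5

From /ṭ/ at 10 rightward: 11 /j/ blocks.
From /ṭ/ at 10 leftward: 9 /j/ blocks.
From /ṭ/ at 17 rightward: 18 /i/ → [+RTR]; word edge.
From /ṭ/ at 17 leftward: 16 /i/ → [+RTR]; 15 /e/ → [+RTR]; 14 /b/ transparent; 13 /j/ blocks.
Targets with no active source: positions 2 5 12 stay [-emphatic].
[+RTR] positions on the surface: 10 15 16 17 18.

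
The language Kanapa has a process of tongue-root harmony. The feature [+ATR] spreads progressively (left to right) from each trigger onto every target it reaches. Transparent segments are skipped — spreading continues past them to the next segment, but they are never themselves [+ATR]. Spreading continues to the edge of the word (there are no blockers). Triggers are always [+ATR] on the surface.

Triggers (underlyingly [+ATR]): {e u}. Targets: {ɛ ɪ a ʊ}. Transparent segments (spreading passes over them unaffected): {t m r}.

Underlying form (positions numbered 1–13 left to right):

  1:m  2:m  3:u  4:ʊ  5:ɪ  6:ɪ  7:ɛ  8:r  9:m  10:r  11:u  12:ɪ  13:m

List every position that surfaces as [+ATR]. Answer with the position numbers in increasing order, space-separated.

From /u/ at 3 rightward: 4 /ʊ/ → [+ATR]; 5 /ɪ/ → [+ATR]; 6 /ɪ/ → [+ATR]; 7 /ɛ/ → [+ATR]; 8 /r/ transparent; 9 /m/ transparent; 10 /r/ transparent; 11 /u/ is itself a trigger — this domain ends here.
From /u/ at 11 rightward: 12 /ɪ/ → [+ATR]; 13 /m/ transparent; word edge.

3 4 5 6 7 11 12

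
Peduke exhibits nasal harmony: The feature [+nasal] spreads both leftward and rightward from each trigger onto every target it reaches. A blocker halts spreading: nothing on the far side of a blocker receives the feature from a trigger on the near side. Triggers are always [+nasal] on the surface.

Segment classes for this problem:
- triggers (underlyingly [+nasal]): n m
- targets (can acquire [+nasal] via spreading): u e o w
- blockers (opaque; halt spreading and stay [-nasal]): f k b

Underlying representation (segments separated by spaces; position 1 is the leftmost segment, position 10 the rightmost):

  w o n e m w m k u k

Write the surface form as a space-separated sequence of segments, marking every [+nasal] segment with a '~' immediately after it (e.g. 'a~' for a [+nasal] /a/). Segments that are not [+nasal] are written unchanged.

w~ o~ n~ e~ m~ w~ m~ k u k

From /n/ at 3 rightward: 4 /e/ → [+nasal]; 5 /m/ is itself a trigger — this domain ends here.
From /n/ at 3 leftward: 2 /o/ → [+nasal]; 1 /w/ → [+nasal]; word edge.
From /m/ at 5 rightward: 6 /w/ → [+nasal]; 7 /m/ is itself a trigger — this domain ends here.
From /m/ at 5 leftward: 4 /e/ → [+nasal]; 3 /n/ is itself a trigger — this domain ends here.
From /m/ at 7 rightward: 8 /k/ blocks.
From /m/ at 7 leftward: 6 /w/ → [+nasal]; 5 /m/ is itself a trigger — this domain ends here.
Target with no active source: position 9 stays [-nasal].
[+nasal] positions on the surface: 1 2 3 4 5 6 7.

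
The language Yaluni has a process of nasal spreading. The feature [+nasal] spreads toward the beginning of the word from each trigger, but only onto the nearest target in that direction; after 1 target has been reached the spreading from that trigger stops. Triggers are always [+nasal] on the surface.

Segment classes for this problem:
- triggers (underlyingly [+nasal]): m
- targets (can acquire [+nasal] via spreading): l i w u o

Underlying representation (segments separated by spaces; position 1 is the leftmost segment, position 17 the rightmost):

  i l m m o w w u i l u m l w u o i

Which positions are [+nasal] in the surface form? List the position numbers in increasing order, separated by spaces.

From /m/ at 3 leftward: 2 /l/ → [+nasal]; bound reached.
From /m/ at 4 leftward: 3 /m/ is itself a trigger — this domain ends here.
From /m/ at 12 leftward: 11 /u/ → [+nasal]; bound reached.
Targets with no active source: positions 1 5 6 7 8 9 10 13 14 15 16 17 stay [-nasal].

2 3 4 11 12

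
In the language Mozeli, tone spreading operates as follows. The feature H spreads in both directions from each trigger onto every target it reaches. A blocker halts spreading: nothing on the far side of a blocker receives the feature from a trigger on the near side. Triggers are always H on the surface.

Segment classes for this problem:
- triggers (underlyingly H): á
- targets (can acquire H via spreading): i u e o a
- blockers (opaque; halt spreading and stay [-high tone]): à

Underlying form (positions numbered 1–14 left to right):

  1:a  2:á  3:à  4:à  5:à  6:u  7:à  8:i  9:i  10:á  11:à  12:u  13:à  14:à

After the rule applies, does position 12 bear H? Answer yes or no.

no

From /á/ at 2 rightward: 3 /à/ blocks.
From /á/ at 2 leftward: 1 /a/ → H; word edge.
From /á/ at 10 rightward: 11 /à/ blocks.
From /á/ at 10 leftward: 9 /i/ → H; 8 /i/ → H; 7 /à/ blocks.
Targets with no active source: positions 6 12 stay [-high tone].
H positions on the surface: 1 2 8 9 10.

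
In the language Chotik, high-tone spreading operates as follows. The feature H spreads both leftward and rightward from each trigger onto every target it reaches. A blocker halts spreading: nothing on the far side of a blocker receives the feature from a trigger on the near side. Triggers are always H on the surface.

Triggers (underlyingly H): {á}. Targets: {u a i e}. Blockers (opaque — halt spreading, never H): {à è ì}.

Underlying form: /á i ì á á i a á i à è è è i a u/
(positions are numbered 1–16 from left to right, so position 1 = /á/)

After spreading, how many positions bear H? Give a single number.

8

From /á/ at 1 rightward: 2 /i/ → H; 3 /ì/ blocks.
From /á/ at 1 leftward: word edge.
From /á/ at 4 rightward: 5 /á/ is itself a trigger — this domain ends here.
From /á/ at 4 leftward: 3 /ì/ blocks.
From /á/ at 5 rightward: 6 /i/ → H; 7 /a/ → H; 8 /á/ is itself a trigger — this domain ends here.
From /á/ at 5 leftward: 4 /á/ is itself a trigger — this domain ends here.
From /á/ at 8 rightward: 9 /i/ → H; 10 /à/ blocks.
From /á/ at 8 leftward: 7 /a/ → H; 6 /i/ → H; 5 /á/ is itself a trigger — this domain ends here.
Targets with no active source: positions 14 15 16 stay [-high tone].
H positions on the surface: 1 2 4 5 6 7 8 9.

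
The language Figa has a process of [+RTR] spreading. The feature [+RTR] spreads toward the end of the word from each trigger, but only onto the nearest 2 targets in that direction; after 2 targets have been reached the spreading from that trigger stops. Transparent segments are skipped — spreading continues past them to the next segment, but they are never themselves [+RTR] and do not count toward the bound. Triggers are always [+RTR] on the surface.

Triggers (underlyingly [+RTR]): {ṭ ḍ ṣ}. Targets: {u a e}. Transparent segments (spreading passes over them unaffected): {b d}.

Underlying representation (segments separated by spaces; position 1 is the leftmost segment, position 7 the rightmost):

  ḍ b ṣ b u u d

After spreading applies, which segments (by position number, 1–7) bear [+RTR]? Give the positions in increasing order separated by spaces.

From /ḍ/ at 1 rightward: 2 /b/ transparent; 3 /ṣ/ is itself a trigger — this domain ends here.
From /ṣ/ at 3 rightward: 4 /b/ transparent; 5 /u/ → [+RTR]; 6 /u/ → [+RTR]; bound reached.

1 3 5 6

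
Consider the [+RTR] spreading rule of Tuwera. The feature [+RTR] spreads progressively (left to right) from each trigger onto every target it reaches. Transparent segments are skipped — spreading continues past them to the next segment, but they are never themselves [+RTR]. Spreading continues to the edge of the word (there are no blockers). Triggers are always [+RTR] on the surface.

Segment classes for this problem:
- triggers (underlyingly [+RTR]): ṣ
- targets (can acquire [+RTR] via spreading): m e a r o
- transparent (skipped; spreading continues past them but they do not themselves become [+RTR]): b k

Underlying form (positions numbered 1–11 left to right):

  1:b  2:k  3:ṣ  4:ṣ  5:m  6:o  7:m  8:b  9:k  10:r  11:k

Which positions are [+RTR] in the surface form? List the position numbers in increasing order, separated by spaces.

From /ṣ/ at 3 rightward: 4 /ṣ/ is itself a trigger — this domain ends here.
From /ṣ/ at 4 rightward: 5 /m/ → [+RTR]; 6 /o/ → [+RTR]; 7 /m/ → [+RTR]; 8 /b/ transparent; 9 /k/ transparent; 10 /r/ → [+RTR]; 11 /k/ transparent; word edge.

3 4 5 6 7 10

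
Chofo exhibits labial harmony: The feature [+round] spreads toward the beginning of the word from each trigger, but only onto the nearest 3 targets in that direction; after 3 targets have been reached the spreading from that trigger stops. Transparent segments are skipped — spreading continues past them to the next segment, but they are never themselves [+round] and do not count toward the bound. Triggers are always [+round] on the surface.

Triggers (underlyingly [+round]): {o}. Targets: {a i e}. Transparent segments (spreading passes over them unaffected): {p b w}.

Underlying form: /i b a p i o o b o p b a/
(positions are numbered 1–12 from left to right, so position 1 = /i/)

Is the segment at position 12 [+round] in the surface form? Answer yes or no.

From /o/ at 6 leftward: 5 /i/ → [+round]; 4 /p/ transparent; 3 /a/ → [+round]; 2 /b/ transparent; 1 /i/ → [+round]; bound reached.
From /o/ at 7 leftward: 6 /o/ is itself a trigger — this domain ends here.
From /o/ at 9 leftward: 8 /b/ transparent; 7 /o/ is itself a trigger — this domain ends here.
Target with no active source: position 12 stays [-round].
[+round] positions on the surface: 1 3 5 6 7 9.

no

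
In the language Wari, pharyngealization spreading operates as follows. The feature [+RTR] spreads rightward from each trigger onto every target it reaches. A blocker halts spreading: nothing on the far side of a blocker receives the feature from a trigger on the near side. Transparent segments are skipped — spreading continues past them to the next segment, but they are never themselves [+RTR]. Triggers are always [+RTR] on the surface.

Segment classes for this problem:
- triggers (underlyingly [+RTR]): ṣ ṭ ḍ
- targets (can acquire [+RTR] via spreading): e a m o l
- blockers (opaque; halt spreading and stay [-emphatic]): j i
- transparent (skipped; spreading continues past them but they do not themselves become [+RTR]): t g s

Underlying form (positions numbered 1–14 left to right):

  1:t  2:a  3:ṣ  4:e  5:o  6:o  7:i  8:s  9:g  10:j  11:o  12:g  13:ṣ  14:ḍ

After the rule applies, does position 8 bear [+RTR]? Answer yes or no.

no

From /ṣ/ at 3 rightward: 4 /e/ → [+RTR]; 5 /o/ → [+RTR]; 6 /o/ → [+RTR]; 7 /i/ blocks.
From /ṣ/ at 13 rightward: 14 /ḍ/ is itself a trigger — this domain ends here.
From /ḍ/ at 14 rightward: word edge.
Targets with no active source: positions 2 11 stay [-emphatic].
[+RTR] positions on the surface: 3 4 5 6 13 14.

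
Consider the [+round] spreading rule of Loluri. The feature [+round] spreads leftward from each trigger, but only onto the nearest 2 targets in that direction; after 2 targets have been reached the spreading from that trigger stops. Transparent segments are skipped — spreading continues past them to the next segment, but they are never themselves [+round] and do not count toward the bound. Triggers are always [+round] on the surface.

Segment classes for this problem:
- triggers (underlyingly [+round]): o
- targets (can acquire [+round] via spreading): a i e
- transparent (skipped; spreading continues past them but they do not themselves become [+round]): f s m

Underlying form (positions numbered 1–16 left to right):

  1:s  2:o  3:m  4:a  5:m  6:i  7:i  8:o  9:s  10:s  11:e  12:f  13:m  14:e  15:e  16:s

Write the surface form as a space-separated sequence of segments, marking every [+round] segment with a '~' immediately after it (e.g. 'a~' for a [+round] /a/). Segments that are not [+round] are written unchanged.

s o~ m a m i~ i~ o~ s s e f m e e s

From /o/ at 2 leftward: 1 /s/ transparent; word edge.
From /o/ at 8 leftward: 7 /i/ → [+round]; 6 /i/ → [+round]; bound reached.
Targets with no active source: positions 4 11 14 15 stay [-round].
[+round] positions on the surface: 2 6 7 8.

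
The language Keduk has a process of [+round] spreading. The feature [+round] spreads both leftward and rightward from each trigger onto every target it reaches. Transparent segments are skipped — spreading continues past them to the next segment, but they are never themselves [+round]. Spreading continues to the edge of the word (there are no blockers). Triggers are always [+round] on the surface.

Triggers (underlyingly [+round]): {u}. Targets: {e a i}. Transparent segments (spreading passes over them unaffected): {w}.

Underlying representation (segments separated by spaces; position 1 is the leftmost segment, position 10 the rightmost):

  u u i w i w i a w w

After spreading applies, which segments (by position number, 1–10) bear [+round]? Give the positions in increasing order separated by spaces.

From /u/ at 1 rightward: 2 /u/ is itself a trigger — this domain ends here.
From /u/ at 1 leftward: word edge.
From /u/ at 2 rightward: 3 /i/ → [+round]; 4 /w/ transparent; 5 /i/ → [+round]; 6 /w/ transparent; 7 /i/ → [+round]; 8 /a/ → [+round]; 9 /w/ transparent; 10 /w/ transparent; word edge.
From /u/ at 2 leftward: 1 /u/ is itself a trigger — this domain ends here.

1 2 3 5 7 8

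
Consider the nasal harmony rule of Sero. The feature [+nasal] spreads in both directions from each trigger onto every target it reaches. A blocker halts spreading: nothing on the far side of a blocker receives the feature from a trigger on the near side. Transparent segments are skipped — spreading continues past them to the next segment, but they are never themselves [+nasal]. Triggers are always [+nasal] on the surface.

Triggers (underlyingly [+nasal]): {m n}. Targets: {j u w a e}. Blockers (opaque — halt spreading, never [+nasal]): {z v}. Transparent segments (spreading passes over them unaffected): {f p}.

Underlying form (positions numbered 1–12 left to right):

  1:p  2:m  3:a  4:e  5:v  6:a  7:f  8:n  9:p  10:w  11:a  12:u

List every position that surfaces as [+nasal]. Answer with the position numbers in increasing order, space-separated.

From /m/ at 2 rightward: 3 /a/ → [+nasal]; 4 /e/ → [+nasal]; 5 /v/ blocks.
From /m/ at 2 leftward: 1 /p/ transparent; word edge.
From /n/ at 8 rightward: 9 /p/ transparent; 10 /w/ → [+nasal]; 11 /a/ → [+nasal]; 12 /u/ → [+nasal]; word edge.
From /n/ at 8 leftward: 7 /f/ transparent; 6 /a/ → [+nasal]; 5 /v/ blocks.

2 3 4 6 8 10 11 12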